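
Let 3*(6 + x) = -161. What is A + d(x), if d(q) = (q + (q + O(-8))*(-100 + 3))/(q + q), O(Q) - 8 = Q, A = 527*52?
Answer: 27356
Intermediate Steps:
A = 27404
O(Q) = 8 + Q
x = -179/3 (x = -6 + (⅓)*(-161) = -6 - 161/3 = -179/3 ≈ -59.667)
d(q) = -48 (d(q) = (q + (q + (8 - 8))*(-100 + 3))/(q + q) = (q + (q + 0)*(-97))/((2*q)) = (q + q*(-97))*(1/(2*q)) = (q - 97*q)*(1/(2*q)) = (-96*q)*(1/(2*q)) = -48)
A + d(x) = 27404 - 48 = 27356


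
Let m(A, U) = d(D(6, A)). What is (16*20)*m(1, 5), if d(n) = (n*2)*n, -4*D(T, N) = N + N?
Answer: 160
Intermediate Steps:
D(T, N) = -N/2 (D(T, N) = -(N + N)/4 = -N/2)
d(n) = 2*n² (d(n) = (2*n)*n = 2*n²)
m(A, U) = A²/2 (m(A, U) = 2*(-A/2)² = 2*(A²/4) = A²/2)
(16*20)*m(1, 5) = (16*20)*((½)*1²) = 320*((½)*1) = 320*(½) = 160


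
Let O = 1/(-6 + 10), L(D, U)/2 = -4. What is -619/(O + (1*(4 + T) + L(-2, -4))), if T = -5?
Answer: 2476/35 ≈ 70.743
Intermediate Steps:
L(D, U) = -8 (L(D, U) = 2*(-4) = -8)
O = 1/4 ≈ 0.25000
-619/(O + (1*(4 + T) + L(-2, -4))) = -619/(1/4 + (1*(4 - 5) - 8)) = -619/(1/4 + (1*(-1) - 8)) = -619/(1/4 + (-1 - 8)) = -619/(1/4 - 9) = -619/(-35/4) = -619*(-4/35) = 2476/35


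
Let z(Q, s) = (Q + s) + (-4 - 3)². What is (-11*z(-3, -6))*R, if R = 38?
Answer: -16720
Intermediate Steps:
z(Q, s) = 49 + Q + s (z(Q, s) = (Q + s) + (-7)² = (Q + s) + 49 = 49 + Q + s)
(-11*z(-3, -6))*R = -11*(49 - 3 - 6)*38 = -11*40*38 = -440*38 = -16720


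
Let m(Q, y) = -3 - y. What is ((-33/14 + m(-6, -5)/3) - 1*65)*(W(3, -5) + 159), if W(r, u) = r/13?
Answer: -966345/91 ≈ -10619.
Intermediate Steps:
W(r, u) = r/13 (W(r, u) = r*(1/13) = r/13)
((-33/14 + m(-6, -5)/3) - 1*65)*(W(3, -5) + 159) = ((-33/14 + (-3 - 1*(-5))/3) - 1*65)*((1/13)*3 + 159) = ((-33*1/14 + (-3 + 5)*(⅓)) - 65)*(3/13 + 159) = ((-33/14 + 2*(⅓)) - 65)*(2070/13) = ((-33/14 + ⅔) - 65)*(2070/13) = (-71/42 - 65)*(2070/13) = -2801/42*2070/13 = -966345/91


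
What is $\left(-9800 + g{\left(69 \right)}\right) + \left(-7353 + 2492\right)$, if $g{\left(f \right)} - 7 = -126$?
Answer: $-14780$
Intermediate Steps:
$g{\left(f \right)} = -119$ ($g{\left(f \right)} = 7 - 126 = -119$)
$\left(-9800 + g{\left(69 \right)}\right) + \left(-7353 + 2492\right) = \left(-9800 - 119\right) + \left(-7353 + 2492\right) = -9919 - 4861 = -14780$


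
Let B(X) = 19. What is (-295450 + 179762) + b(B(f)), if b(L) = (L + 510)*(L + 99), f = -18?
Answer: -53266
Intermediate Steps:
b(L) = (99 + L)*(510 + L) (b(L) = (510 + L)*(99 + L) = (99 + L)*(510 + L))
(-295450 + 179762) + b(B(f)) = (-295450 + 179762) + (50490 + 19² + 609*19) = -115688 + (50490 + 361 + 11571) = -115688 + 62422 = -53266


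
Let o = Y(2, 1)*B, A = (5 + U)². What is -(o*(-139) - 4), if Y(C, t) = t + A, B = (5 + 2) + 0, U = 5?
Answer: 98277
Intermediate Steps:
A = 100 (A = (5 + 5)² = 10² = 100)
B = 7 (B = 7 + 0 = 7)
Y(C, t) = 100 + t (Y(C, t) = t + 100 = 100 + t)
o = 707 (o = (100 + 1)*7 = 101*7 = 707)
-(o*(-139) - 4) = -(707*(-139) - 4) = -(-98273 - 4) = -1*(-98277) = 98277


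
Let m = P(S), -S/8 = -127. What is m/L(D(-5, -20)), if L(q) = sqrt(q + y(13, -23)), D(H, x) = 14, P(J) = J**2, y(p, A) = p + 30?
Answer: 1032256*sqrt(57)/57 ≈ 1.3673e+5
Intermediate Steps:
S = 1016 (S = -8*(-127) = 1016)
y(p, A) = 30 + p
m = 1032256 (m = 1016**2 = 1032256)
L(q) = sqrt(43 + q) (L(q) = sqrt(q + (30 + 13)) = sqrt(q + 43) = sqrt(43 + q))
m/L(D(-5, -20)) = 1032256/(sqrt(43 + 14)) = 1032256/(sqrt(57)) = 1032256*(sqrt(57)/57) = 1032256*sqrt(57)/57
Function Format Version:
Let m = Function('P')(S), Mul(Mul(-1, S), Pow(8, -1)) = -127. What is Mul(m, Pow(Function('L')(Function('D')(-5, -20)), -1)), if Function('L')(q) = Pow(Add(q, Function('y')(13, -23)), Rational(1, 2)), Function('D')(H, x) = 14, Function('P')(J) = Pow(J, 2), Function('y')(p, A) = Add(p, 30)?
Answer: Mul(Rational(1032256, 57), Pow(57, Rational(1, 2))) ≈ 1.3673e+5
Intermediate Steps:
S = 1016 (S = Mul(-8, -127) = 1016)
Function('y')(p, A) = Add(30, p)
m = 1032256 (m = Pow(1016, 2) = 1032256)
Function('L')(q) = Pow(Add(43, q), Rational(1, 2)) (Function('L')(q) = Pow(Add(q, Add(30, 13)), Rational(1, 2)) = Pow(Add(q, 43), Rational(1, 2)) = Pow(Add(43, q), Rational(1, 2)))
Mul(m, Pow(Function('L')(Function('D')(-5, -20)), -1)) = Mul(1032256, Pow(Pow(Add(43, 14), Rational(1, 2)), -1)) = Mul(1032256, Pow(Pow(57, Rational(1, 2)), -1)) = Mul(1032256, Mul(Rational(1, 57), Pow(57, Rational(1, 2)))) = Mul(Rational(1032256, 57), Pow(57, Rational(1, 2)))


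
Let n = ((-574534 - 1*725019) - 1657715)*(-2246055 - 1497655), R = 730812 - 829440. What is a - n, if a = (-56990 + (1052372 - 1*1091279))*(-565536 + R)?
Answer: -11007462449172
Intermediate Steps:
R = -98628
a = 63691335108 (a = (-56990 + (1052372 - 1*1091279))*(-565536 - 98628) = (-56990 + (1052372 - 1091279))*(-664164) = (-56990 - 38907)*(-664164) = -95897*(-664164) = 63691335108)
n = 11071153784280 (n = ((-574534 - 725019) - 1657715)*(-3743710) = (-1299553 - 1657715)*(-3743710) = -2957268*(-3743710) = 11071153784280)
a - n = 63691335108 - 1*11071153784280 = 63691335108 - 11071153784280 = -11007462449172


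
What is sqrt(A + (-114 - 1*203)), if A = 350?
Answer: sqrt(33) ≈ 5.7446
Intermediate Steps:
sqrt(A + (-114 - 1*203)) = sqrt(350 + (-114 - 1*203)) = sqrt(350 + (-114 - 203)) = sqrt(350 - 317) = sqrt(33)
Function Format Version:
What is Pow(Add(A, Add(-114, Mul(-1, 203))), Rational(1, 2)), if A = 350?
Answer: Pow(33, Rational(1, 2)) ≈ 5.7446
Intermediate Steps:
Pow(Add(A, Add(-114, Mul(-1, 203))), Rational(1, 2)) = Pow(Add(350, Add(-114, Mul(-1, 203))), Rational(1, 2)) = Pow(Add(350, Add(-114, -203)), Rational(1, 2)) = Pow(Add(350, -317), Rational(1, 2)) = Pow(33, Rational(1, 2))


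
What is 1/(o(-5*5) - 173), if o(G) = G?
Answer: -1/198 ≈ -0.0050505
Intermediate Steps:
1/(o(-5*5) - 173) = 1/(-5*5 - 173) = 1/(-25 - 173) = 1/(-198) = -1/198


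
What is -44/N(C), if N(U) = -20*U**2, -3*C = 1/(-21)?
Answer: 43659/5 ≈ 8731.8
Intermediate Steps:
C = 1/63 (C = -1/3/(-21) = -1/3*(-1/21) = 1/63 ≈ 0.015873)
-44/N(C) = -44/((-20*(1/63)**2)) = -44/((-20*1/3969)) = -44/(-20/3969) = -44*(-3969/20) = 43659/5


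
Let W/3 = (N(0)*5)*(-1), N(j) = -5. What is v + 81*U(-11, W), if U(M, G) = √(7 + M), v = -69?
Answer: -69 + 162*I ≈ -69.0 + 162.0*I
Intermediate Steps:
W = 75 (W = 3*(-5*5*(-1)) = 3*(-25*(-1)) = 3*25 = 75)
v + 81*U(-11, W) = -69 + 81*√(7 - 11) = -69 + 81*√(-4) = -69 + 81*(2*I) = -69 + 162*I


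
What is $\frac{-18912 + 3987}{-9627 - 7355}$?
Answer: $\frac{14925}{16982} \approx 0.87887$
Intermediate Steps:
$\frac{-18912 + 3987}{-9627 - 7355} = - \frac{14925}{-16982} = \left(-14925\right) \left(- \frac{1}{16982}\right) = \frac{14925}{16982}$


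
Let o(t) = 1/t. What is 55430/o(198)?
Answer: 10975140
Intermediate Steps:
55430/o(198) = 55430/(1/198) = 55430*198 = 10975140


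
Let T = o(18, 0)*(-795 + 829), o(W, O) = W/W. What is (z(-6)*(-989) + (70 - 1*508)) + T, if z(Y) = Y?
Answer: 5530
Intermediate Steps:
o(W, O) = 1
T = 34 (T = 1*(-795 + 829) = 1*34 = 34)
(z(-6)*(-989) + (70 - 1*508)) + T = (-6*(-989) + (70 - 1*508)) + 34 = (5934 + (70 - 508)) + 34 = (5934 - 438) + 34 = 5496 + 34 = 5530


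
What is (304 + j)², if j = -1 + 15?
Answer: 101124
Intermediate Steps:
j = 14
(304 + j)² = (304 + 14)² = 318² = 101124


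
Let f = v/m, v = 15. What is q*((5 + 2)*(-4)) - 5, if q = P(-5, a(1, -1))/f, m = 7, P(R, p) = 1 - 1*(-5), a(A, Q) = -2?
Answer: -417/5 ≈ -83.400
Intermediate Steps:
P(R, p) = 6 (P(R, p) = 1 + 5 = 6)
f = 15/7 ≈ 2.1429
q = 14/5 (q = 6/(15/7) = 6*(7/15) = 14/5 ≈ 2.8000)
q*((5 + 2)*(-4)) - 5 = 14*((5 + 2)*(-4))/5 - 5 = 14*(7*(-4))/5 - 5 = (14/5)*(-28) - 5 = -392/5 - 5 = -417/5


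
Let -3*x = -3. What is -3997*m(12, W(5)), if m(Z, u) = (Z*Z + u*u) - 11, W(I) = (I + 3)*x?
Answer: -787409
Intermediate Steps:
x = 1 (x = -⅓*(-3) = 1)
W(I) = 3 + I (W(I) = (I + 3)*1 = (3 + I)*1 = 3 + I)
m(Z, u) = -11 + Z² + u² (m(Z, u) = (Z² + u²) - 11 = -11 + Z² + u²)
-3997*m(12, W(5)) = -3997*(-11 + 12² + (3 + 5)²) = -3997*(-11 + 144 + 8²) = -3997*(-11 + 144 + 64) = -3997*197 = -787409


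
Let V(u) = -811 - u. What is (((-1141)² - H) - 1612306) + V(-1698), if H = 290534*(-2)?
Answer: 271530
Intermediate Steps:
H = -581068
(((-1141)² - H) - 1612306) + V(-1698) = (((-1141)² - 1*(-581068)) - 1612306) + (-811 - 1*(-1698)) = ((1301881 + 581068) - 1612306) + (-811 + 1698) = (1882949 - 1612306) + 887 = 270643 + 887 = 271530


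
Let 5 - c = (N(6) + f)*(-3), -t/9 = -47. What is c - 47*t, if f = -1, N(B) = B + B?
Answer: -19843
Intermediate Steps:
t = 423 (t = -9*(-47) = 423)
N(B) = 2*B
c = 38 (c = 5 - (2*6 - 1)*(-3) = 5 - (12 - 1)*(-3) = 5 - 11*(-3) = 5 - 1*(-33) = 5 + 33 = 38)
c - 47*t = 38 - 47*423 = 38 - 19881 = -19843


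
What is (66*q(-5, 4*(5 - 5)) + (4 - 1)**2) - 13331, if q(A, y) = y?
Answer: -13322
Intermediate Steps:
(66*q(-5, 4*(5 - 5)) + (4 - 1)**2) - 13331 = (66*(4*(5 - 5)) + (4 - 1)**2) - 13331 = (66*(4*0) + 3**2) - 13331 = (66*0 + 9) - 13331 = (0 + 9) - 13331 = 9 - 13331 = -13322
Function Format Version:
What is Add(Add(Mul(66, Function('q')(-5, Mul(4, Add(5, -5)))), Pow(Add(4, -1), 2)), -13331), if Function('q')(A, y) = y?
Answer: -13322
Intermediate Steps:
Add(Add(Mul(66, Function('q')(-5, Mul(4, Add(5, -5)))), Pow(Add(4, -1), 2)), -13331) = Add(Add(Mul(66, Mul(4, Add(5, -5))), Pow(Add(4, -1), 2)), -13331) = Add(Add(Mul(66, Mul(4, 0)), Pow(3, 2)), -13331) = Add(Add(Mul(66, 0), 9), -13331) = Add(Add(0, 9), -13331) = Add(9, -13331) = -13322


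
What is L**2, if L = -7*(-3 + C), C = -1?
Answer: 784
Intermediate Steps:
L = 28 (L = -7*(-3 - 1) = -7*(-4) = 28)
L**2 = 28**2 = 784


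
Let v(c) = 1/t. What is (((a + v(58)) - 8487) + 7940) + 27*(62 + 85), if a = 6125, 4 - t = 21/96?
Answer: 1155219/121 ≈ 9547.3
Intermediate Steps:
t = 121/32 (t = 4 - 21/96 = 4 - 1*7/32 = 4 - 7/32 = 121/32 ≈ 3.7813)
v(c) = 32/121 (v(c) = 1/(121/32) = 32/121)
(((a + v(58)) - 8487) + 7940) + 27*(62 + 85) = (((6125 + 32/121) - 8487) + 7940) + 27*(62 + 85) = ((741157/121 - 8487) + 7940) + 27*147 = (-285770/121 + 7940) + 3969 = 674970/121 + 3969 = 1155219/121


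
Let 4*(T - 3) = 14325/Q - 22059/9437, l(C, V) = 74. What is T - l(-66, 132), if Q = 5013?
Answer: -2235129691/31538454 ≈ -70.870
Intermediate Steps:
T = 98715905/31538454 (T = 3 + (14325/5013 - 22059/9437)/4 = 3 + (14325*(1/5013) - 22059*1/9437)/4 = 3 + (4775/1671 - 22059/9437)/4 = 3 + (1/4)*(8201086/15769227) = 3 + 4100543/31538454 = 98715905/31538454 ≈ 3.1300)
T - l(-66, 132) = 98715905/31538454 - 1*74 = 98715905/31538454 - 74 = -2235129691/31538454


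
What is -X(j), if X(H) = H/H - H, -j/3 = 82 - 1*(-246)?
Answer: -985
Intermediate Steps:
j = -984 (j = -3*(82 - 1*(-246)) = -3*(82 + 246) = -3*328 = -984)
X(H) = 1 - H
-X(j) = -(1 - 1*(-984)) = -(1 + 984) = -1*985 = -985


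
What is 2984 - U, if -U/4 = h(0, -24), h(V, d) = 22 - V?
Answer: 3072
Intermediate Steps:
U = -88 (U = -4*(22 - 1*0) = -4*(22 + 0) = -4*22 = -88)
2984 - U = 2984 - 1*(-88) = 2984 + 88 = 3072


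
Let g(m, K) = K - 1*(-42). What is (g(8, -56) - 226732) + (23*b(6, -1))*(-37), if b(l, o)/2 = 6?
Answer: -236958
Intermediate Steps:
b(l, o) = 12 (b(l, o) = 2*6 = 12)
g(m, K) = 42 + K (g(m, K) = K + 42 = 42 + K)
(g(8, -56) - 226732) + (23*b(6, -1))*(-37) = ((42 - 56) - 226732) + (23*12)*(-37) = (-14 - 226732) + 276*(-37) = -226746 - 10212 = -236958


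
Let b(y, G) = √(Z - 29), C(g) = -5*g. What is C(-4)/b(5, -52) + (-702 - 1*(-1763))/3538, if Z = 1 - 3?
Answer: 1061/3538 - 20*I*√31/31 ≈ 0.29989 - 3.5921*I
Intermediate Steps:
Z = -2
b(y, G) = I*√31 (b(y, G) = √(-2 - 29) = √(-31) = I*√31)
C(-4)/b(5, -52) + (-702 - 1*(-1763))/3538 = (-5*(-4))/((I*√31)) + (-702 - 1*(-1763))/3538 = 20*(-I*√31/31) + (-702 + 1763)*(1/3538) = -20*I*√31/31 + 1061*(1/3538) = -20*I*√31/31 + 1061/3538 = 1061/3538 - 20*I*√31/31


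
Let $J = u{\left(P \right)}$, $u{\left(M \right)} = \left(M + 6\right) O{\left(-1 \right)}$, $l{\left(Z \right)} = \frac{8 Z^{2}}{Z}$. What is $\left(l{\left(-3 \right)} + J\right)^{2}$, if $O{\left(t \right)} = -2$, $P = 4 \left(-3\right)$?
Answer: $144$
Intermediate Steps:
$P = -12$
$l{\left(Z \right)} = 8 Z$
$u{\left(M \right)} = -12 - 2 M$ ($u{\left(M \right)} = \left(M + 6\right) \left(-2\right) = \left(6 + M\right) \left(-2\right) = -12 - 2 M$)
$J = 12$ ($J = -12 - -24 = -12 + 24 = 12$)
$\left(l{\left(-3 \right)} + J\right)^{2} = \left(8 \left(-3\right) + 12\right)^{2} = \left(-24 + 12\right)^{2} = \left(-12\right)^{2} = 144$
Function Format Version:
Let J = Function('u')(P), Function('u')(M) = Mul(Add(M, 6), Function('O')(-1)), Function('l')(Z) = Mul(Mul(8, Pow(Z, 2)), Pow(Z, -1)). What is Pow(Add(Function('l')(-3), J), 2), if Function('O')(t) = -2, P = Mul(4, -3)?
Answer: 144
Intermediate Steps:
P = -12
Function('l')(Z) = Mul(8, Z)
Function('u')(M) = Add(-12, Mul(-2, M)) (Function('u')(M) = Mul(Add(M, 6), -2) = Mul(Add(6, M), -2) = Add(-12, Mul(-2, M)))
J = 12 (J = Add(-12, Mul(-2, -12)) = Add(-12, 24) = 12)
Pow(Add(Function('l')(-3), J), 2) = Pow(Add(Mul(8, -3), 12), 2) = Pow(Add(-24, 12), 2) = Pow(-12, 2) = 144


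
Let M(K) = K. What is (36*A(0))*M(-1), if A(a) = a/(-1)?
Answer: 0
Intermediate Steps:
A(a) = -a (A(a) = a*(-1) = -a)
(36*A(0))*M(-1) = (36*(-1*0))*(-1) = (36*0)*(-1) = 0*(-1) = 0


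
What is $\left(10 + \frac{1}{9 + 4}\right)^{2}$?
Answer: $\frac{17161}{169} \approx 101.54$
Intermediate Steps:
$\left(10 + \frac{1}{9 + 4}\right)^{2} = \left(10 + \frac{1}{13}\right)^{2} = \left(\frac{131}{13}\right)^{2} = \frac{17161}{169}$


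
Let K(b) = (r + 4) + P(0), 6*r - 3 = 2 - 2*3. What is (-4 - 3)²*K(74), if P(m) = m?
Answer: 1127/6 ≈ 187.83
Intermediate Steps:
r = -⅙ (r = ½ + (2 - 2*3)/6 = ½ + (2 - 6)/6 = ½ + (⅙)*(-4) = ½ - ⅔ = -⅙ ≈ -0.16667)
K(b) = 23/6 (K(b) = (-⅙ + 4) + 0 = 23/6 + 0 = 23/6)
(-4 - 3)²*K(74) = (-4 - 3)²*(23/6) = (-7)²*(23/6) = 49*(23/6) = 1127/6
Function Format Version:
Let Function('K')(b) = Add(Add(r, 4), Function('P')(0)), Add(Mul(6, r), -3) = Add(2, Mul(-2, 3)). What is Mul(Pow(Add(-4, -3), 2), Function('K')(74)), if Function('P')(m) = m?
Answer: Rational(1127, 6) ≈ 187.83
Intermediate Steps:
r = Rational(-1, 6) (r = Add(Rational(1, 2), Mul(Rational(1, 6), Add(2, Mul(-2, 3)))) = Add(Rational(1, 2), Mul(Rational(1, 6), Add(2, -6))) = Add(Rational(1, 2), Mul(Rational(1, 6), -4)) = Add(Rational(1, 2), Rational(-2, 3)) = Rational(-1, 6) ≈ -0.16667)
Function('K')(b) = Rational(23, 6) (Function('K')(b) = Add(Add(Rational(-1, 6), 4), 0) = Add(Rational(23, 6), 0) = Rational(23, 6))
Mul(Pow(Add(-4, -3), 2), Function('K')(74)) = Mul(Pow(Add(-4, -3), 2), Rational(23, 6)) = Mul(Pow(-7, 2), Rational(23, 6)) = Mul(49, Rational(23, 6)) = Rational(1127, 6)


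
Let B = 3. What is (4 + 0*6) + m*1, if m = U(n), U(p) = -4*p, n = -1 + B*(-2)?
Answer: 32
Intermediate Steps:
n = -7 (n = -1 + 3*(-2) = -1 - 6 = -7)
m = 28 (m = -4*(-7) = 28)
(4 + 0*6) + m*1 = (4 + 0*6) + 28*1 = (4 + 0) + 28 = 4 + 28 = 32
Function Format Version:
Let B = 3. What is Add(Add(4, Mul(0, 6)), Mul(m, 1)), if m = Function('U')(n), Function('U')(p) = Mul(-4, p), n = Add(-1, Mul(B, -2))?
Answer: 32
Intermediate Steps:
n = -7 (n = Add(-1, Mul(3, -2)) = Add(-1, -6) = -7)
m = 28 (m = Mul(-4, -7) = 28)
Add(Add(4, Mul(0, 6)), Mul(m, 1)) = Add(Add(4, Mul(0, 6)), Mul(28, 1)) = Add(Add(4, 0), 28) = Add(4, 28) = 32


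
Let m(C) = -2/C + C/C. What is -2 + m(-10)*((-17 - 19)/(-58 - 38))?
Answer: -31/20 ≈ -1.5500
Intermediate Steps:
m(C) = 1 - 2/C (m(C) = -2/C + 1 = 1 - 2/C)
-2 + m(-10)*((-17 - 19)/(-58 - 38)) = -2 + ((-2 - 10)/(-10))*((-17 - 19)/(-58 - 38)) = -2 + (-⅒*(-12))*(-36/(-96)) = -2 + 6*(-36*(-1/96))/5 = -2 + (6/5)*(3/8) = -2 + 9/20 = -31/20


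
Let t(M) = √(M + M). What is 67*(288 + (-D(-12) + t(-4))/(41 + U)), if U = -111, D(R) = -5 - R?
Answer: 193027/10 - 67*I*√2/35 ≈ 19303.0 - 2.7072*I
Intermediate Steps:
t(M) = √2*√M (t(M) = √(2*M) = √2*√M)
67*(288 + (-D(-12) + t(-4))/(41 + U)) = 67*(288 + (-(-5 - 1*(-12)) + √2*√(-4))/(41 - 111)) = 67*(288 + (-(-5 + 12) + √2*(2*I))/(-70)) = 67*(288 + (-1*7 + 2*I*√2)*(-1/70)) = 67*(288 + (-7 + 2*I*√2)*(-1/70)) = 67*(288 + (⅒ - I*√2/35)) = 67*(2881/10 - I*√2/35) = 193027/10 - 67*I*√2/35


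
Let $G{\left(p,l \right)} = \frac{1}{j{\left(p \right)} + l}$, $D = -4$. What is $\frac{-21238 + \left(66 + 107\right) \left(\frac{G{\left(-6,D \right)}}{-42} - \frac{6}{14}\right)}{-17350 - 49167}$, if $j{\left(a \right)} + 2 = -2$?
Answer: $\frac{7160707}{22349712} \approx 0.32039$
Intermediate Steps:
$j{\left(a \right)} = -4$ ($j{\left(a \right)} = -2 - 2 = -4$)
$G{\left(p,l \right)} = \frac{1}{-4 + l}$
$\frac{-21238 + \left(66 + 107\right) \left(\frac{G{\left(-6,D \right)}}{-42} - \frac{6}{14}\right)}{-17350 - 49167} = \frac{-21238 + \left(66 + 107\right) \left(\frac{1}{\left(-4 - 4\right) \left(-42\right)} - \frac{6}{14}\right)}{-17350 - 49167} = \frac{-21238 + 173 \left(\frac{1}{-8} \left(- \frac{1}{42}\right) - \frac{3}{7}\right)}{-66517} = \left(-21238 + 173 \left(\left(- \frac{1}{8}\right) \left(- \frac{1}{42}\right) - \frac{3}{7}\right)\right) \left(- \frac{1}{66517}\right) = \left(-21238 + 173 \left(\frac{1}{336} - \frac{3}{7}\right)\right) \left(- \frac{1}{66517}\right) = \left(-21238 + 173 \left(- \frac{143}{336}\right)\right) \left(- \frac{1}{66517}\right) = \left(-21238 - \frac{24739}{336}\right) \left(- \frac{1}{66517}\right) = \left(- \frac{7160707}{336}\right) \left(- \frac{1}{66517}\right) = \frac{7160707}{22349712}$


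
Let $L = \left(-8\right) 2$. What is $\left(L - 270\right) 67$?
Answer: $-19162$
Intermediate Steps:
$L = -16$
$\left(L - 270\right) 67 = \left(-16 - 270\right) 67 = \left(-286\right) 67 = -19162$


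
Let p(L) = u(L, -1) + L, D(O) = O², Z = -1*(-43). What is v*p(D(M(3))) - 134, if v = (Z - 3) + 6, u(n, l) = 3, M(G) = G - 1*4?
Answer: 50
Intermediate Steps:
M(G) = -4 + G (M(G) = G - 4 = -4 + G)
Z = 43
p(L) = 3 + L
v = 46 (v = (43 - 3) + 6 = 40 + 6 = 46)
v*p(D(M(3))) - 134 = 46*(3 + (-4 + 3)²) - 134 = 46*(3 + (-1)²) - 134 = 46*(3 + 1) - 134 = 46*4 - 134 = 184 - 134 = 50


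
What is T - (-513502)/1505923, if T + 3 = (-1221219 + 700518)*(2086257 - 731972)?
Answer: -1061943097332572822/1505923 ≈ -7.0518e+11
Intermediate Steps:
T = -705177553788 (T = -3 + (-1221219 + 700518)*(2086257 - 731972) = -3 - 520701*1354285 = -3 - 705177553785 = -705177553788)
T - (-513502)/1505923 = -705177553788 - (-513502)/1505923 = -705177553788 - 1*(-513502/1505923) = -705177553788 + 513502/1505923 = -1061943097332572822/1505923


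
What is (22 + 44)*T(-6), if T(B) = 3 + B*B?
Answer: 2574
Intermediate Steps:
T(B) = 3 + B**2
(22 + 44)*T(-6) = (22 + 44)*(3 + (-6)**2) = 66*(3 + 36) = 66*39 = 2574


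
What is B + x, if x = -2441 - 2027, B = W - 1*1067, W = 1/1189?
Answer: -6581114/1189 ≈ -5535.0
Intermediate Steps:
W = 1/1189 ≈ 0.00084104
B = -1268662/1189 (B = 1/1189 - 1*1067 = 1/1189 - 1067 = -1268662/1189 ≈ -1067.0)
x = -4468
B + x = -1268662/1189 - 4468 = -6581114/1189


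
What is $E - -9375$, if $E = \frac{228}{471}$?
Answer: $\frac{1471951}{157} \approx 9375.5$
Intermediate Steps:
$E = \frac{76}{157}$ ($E = 228 \cdot \frac{1}{471} = \frac{76}{157} \approx 0.48408$)
$E - -9375 = \frac{76}{157} - -9375 = \frac{76}{157} + 9375 = \frac{1471951}{157}$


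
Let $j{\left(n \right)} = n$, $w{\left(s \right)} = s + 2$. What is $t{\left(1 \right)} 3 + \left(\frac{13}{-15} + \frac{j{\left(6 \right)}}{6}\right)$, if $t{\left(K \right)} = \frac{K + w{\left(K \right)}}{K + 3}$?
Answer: $\frac{47}{15} \approx 3.1333$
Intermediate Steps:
$w{\left(s \right)} = 2 + s$
$t{\left(K \right)} = \frac{2 + 2 K}{3 + K}$ ($t{\left(K \right)} = \frac{K + \left(2 + K\right)}{K + 3} = \frac{2 + 2 K}{3 + K}$)
$t{\left(1 \right)} 3 + \left(\frac{13}{-15} + \frac{j{\left(6 \right)}}{6}\right) = \frac{2 \left(1 + 1\right)}{3 + 1} \cdot 3 + \left(\frac{13}{-15} + \frac{6}{6}\right) = 2 \cdot \frac{1}{4} \cdot 2 \cdot 3 + \left(13 \left(- \frac{1}{15}\right) + 6 \cdot \frac{1}{6}\right) = 2 \cdot \frac{1}{4} \cdot 2 \cdot 3 + \left(- \frac{13}{15} + 1\right) = 1 \cdot 3 + \frac{2}{15} = 3 + \frac{2}{15} = \frac{47}{15}$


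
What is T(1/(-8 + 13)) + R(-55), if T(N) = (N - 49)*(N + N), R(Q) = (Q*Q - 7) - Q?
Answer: 76337/25 ≈ 3053.5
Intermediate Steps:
R(Q) = -7 + Q² - Q (R(Q) = (Q² - 7) - Q = (-7 + Q²) - Q = -7 + Q² - Q)
T(N) = 2*N*(-49 + N) (T(N) = (-49 + N)*(2*N) = 2*N*(-49 + N))
T(1/(-8 + 13)) + R(-55) = 2*(-49 + 1/(-8 + 13))/(-8 + 13) + (-7 + (-55)² - 1*(-55)) = 2*(-49 + 1/5)/5 + (-7 + 3025 + 55) = 2*(⅕)*(-49 + ⅕) + 3073 = 2*(⅕)*(-244/5) + 3073 = -488/25 + 3073 = 76337/25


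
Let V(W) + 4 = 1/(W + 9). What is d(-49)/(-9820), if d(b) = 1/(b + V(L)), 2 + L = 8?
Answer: 3/1559416 ≈ 1.9238e-6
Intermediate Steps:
L = 6 (L = -2 + 8 = 6)
V(W) = -4 + 1/(9 + W) (V(W) = -4 + 1/(W + 9) = -4 + 1/(9 + W))
d(b) = 1/(-59/15 + b) (d(b) = 1/(b + (-35 - 4*6)/(9 + 6)) = 1/(b + (-35 - 24)/15) = 1/(b + (1/15)*(-59)) = 1/(b - 59/15) = 1/(-59/15 + b))
d(-49)/(-9820) = (15/(-59 + 15*(-49)))/(-9820) = (15/(-59 - 735))*(-1/9820) = (15/(-794))*(-1/9820) = (15*(-1/794))*(-1/9820) = -15/794*(-1/9820) = 3/1559416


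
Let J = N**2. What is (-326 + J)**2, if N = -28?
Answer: 209764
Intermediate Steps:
J = 784 (J = (-28)**2 = 784)
(-326 + J)**2 = (-326 + 784)**2 = 458**2 = 209764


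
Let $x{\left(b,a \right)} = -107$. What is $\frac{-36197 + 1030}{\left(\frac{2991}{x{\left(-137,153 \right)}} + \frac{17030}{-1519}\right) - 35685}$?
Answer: $\frac{5715798011}{5806355644} \approx 0.9844$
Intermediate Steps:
$\frac{-36197 + 1030}{\left(\frac{2991}{x{\left(-137,153 \right)}} + \frac{17030}{-1519}\right) - 35685} = \frac{-36197 + 1030}{\left(\frac{2991}{-107} + \frac{17030}{-1519}\right) - 35685} = - \frac{35167}{\left(2991 \left(- \frac{1}{107}\right) + 17030 \left(- \frac{1}{1519}\right)\right) - 35685} = - \frac{35167}{\left(- \frac{2991}{107} - \frac{17030}{1519}\right) - 35685} = - \frac{35167}{- \frac{6365539}{162533} - 35685} = - \frac{35167}{- \frac{5806355644}{162533}} = \left(-35167\right) \left(- \frac{162533}{5806355644}\right) = \frac{5715798011}{5806355644}$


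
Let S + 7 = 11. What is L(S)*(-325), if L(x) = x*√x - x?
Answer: -1300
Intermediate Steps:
S = 4 (S = -7 + 11 = 4)
L(x) = x^(3/2) - x
L(S)*(-325) = (4^(3/2) - 1*4)*(-325) = (8 - 4)*(-325) = 4*(-325) = -1300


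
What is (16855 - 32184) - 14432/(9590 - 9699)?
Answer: -1656429/109 ≈ -15197.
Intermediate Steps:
(16855 - 32184) - 14432/(9590 - 9699) = -15329 - 14432/(-109) = -15329 - 14432*(-1/109) = -15329 + 14432/109 = -1656429/109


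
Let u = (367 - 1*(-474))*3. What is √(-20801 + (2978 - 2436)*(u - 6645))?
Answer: 5*I*√90197 ≈ 1501.6*I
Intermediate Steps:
u = 2523 (u = (367 + 474)*3 = 841*3 = 2523)
√(-20801 + (2978 - 2436)*(u - 6645)) = √(-20801 + (2978 - 2436)*(2523 - 6645)) = √(-20801 + 542*(-4122)) = √(-20801 - 2234124) = √(-2254925) = 5*I*√90197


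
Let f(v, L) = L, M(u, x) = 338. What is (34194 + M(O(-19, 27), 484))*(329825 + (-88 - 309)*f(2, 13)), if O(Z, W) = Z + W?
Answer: 11211297248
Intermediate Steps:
O(Z, W) = W + Z
(34194 + M(O(-19, 27), 484))*(329825 + (-88 - 309)*f(2, 13)) = (34194 + 338)*(329825 + (-88 - 309)*13) = 34532*(329825 - 397*13) = 34532*(329825 - 5161) = 34532*324664 = 11211297248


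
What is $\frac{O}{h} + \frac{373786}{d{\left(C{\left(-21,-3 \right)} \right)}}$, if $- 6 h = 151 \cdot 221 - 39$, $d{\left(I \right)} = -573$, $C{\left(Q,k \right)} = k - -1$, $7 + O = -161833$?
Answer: $- \frac{2975657258}{4774809} \approx -623.2$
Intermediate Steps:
$O = -161840$ ($O = -7 - 161833 = -161840$)
$C{\left(Q,k \right)} = 1 + k$ ($C{\left(Q,k \right)} = k + 1 = 1 + k$)
$h = - \frac{16666}{3}$ ($h = - \frac{151 \cdot 221 - 39}{6} = - \frac{33371 - 39}{6} = \left(- \frac{1}{6}\right) 33332 = - \frac{16666}{3} \approx -5555.3$)
$\frac{O}{h} + \frac{373786}{d{\left(C{\left(-21,-3 \right)} \right)}} = - \frac{161840}{- \frac{16666}{3}} + \frac{373786}{-573} = \left(-161840\right) \left(- \frac{3}{16666}\right) + 373786 \left(- \frac{1}{573}\right) = \frac{242760}{8333} - \frac{373786}{573} = - \frac{2975657258}{4774809}$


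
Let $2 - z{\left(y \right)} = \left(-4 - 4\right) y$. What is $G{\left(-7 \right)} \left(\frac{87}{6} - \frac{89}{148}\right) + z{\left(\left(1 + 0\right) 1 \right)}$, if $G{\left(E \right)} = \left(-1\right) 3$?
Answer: $- \frac{4691}{148} \approx -31.696$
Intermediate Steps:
$G{\left(E \right)} = -3$
$z{\left(y \right)} = 2 + 8 y$ ($z{\left(y \right)} = 2 - \left(-4 - 4\right) y = 2 - - 8 y = 2 + 8 y$)
$G{\left(-7 \right)} \left(\frac{87}{6} - \frac{89}{148}\right) + z{\left(\left(1 + 0\right) 1 \right)} = - 3 \left(\frac{87}{6} - \frac{89}{148}\right) + \left(2 + 8 \left(1 + 0\right) 1\right) = - 3 \left(87 \cdot \frac{1}{6} - \frac{89}{148}\right) + \left(2 + 8 \cdot 1 \cdot 1\right) = - 3 \left(\frac{29}{2} - \frac{89}{148}\right) + \left(2 + 8 \cdot 1\right) = \left(-3\right) \frac{2057}{148} + \left(2 + 8\right) = - \frac{6171}{148} + 10 = - \frac{4691}{148}$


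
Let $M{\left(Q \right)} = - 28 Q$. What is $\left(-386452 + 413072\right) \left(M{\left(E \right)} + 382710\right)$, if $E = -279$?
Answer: $10395695640$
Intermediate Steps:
$\left(-386452 + 413072\right) \left(M{\left(E \right)} + 382710\right) = \left(-386452 + 413072\right) \left(\left(-28\right) \left(-279\right) + 382710\right) = 26620 \left(7812 + 382710\right) = 26620 \cdot 390522 = 10395695640$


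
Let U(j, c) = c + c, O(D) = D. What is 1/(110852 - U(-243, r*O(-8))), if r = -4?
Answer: 1/110788 ≈ 9.0262e-6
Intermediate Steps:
U(j, c) = 2*c
1/(110852 - U(-243, r*O(-8))) = 1/(110852 - 2*(-4*(-8))) = 1/(110852 - 2*32) = 1/(110852 - 1*64) = 1/(110852 - 64) = 1/110788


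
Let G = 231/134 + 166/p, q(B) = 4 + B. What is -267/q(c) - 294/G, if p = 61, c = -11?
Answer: -7120647/254345 ≈ -27.996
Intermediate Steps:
G = 36335/8174 (G = 231/134 + 166/61 = 36335/8174 ≈ 4.4452)
-267/q(c) - 294/G = -267/(4 - 11) - 294/36335/8174 = -267/(-7) - 294*8174/36335 = -267*(-1/7) - 2403156/36335 = 267/7 - 2403156/36335 = -7120647/254345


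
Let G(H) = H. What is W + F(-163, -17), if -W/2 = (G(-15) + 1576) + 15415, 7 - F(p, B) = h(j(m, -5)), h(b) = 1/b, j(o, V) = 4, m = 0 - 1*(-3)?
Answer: -135781/4 ≈ -33945.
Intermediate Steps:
m = 3 (m = 0 + 3 = 3)
F(p, B) = 27/4 (F(p, B) = 7 - 1/4 = 7 - 1*¼ = 7 - ¼ = 27/4)
W = -33952 (W = -2*((-15 + 1576) + 15415) = -2*(1561 + 15415) = -2*16976 = -33952)
W + F(-163, -17) = -33952 + 27/4 = -135781/4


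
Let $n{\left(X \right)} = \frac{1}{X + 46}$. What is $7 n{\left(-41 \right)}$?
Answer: $\frac{7}{5} \approx 1.4$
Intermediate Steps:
$n{\left(X \right)} = \frac{1}{46 + X}$
$7 n{\left(-41 \right)} = \frac{7}{46 - 41} = \frac{7}{5}$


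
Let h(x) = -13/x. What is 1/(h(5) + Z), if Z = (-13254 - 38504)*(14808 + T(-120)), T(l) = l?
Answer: -5/3801107533 ≈ -1.3154e-9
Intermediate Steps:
Z = -760221504 (Z = (-13254 - 38504)*(14808 - 120) = -51758*14688 = -760221504)
1/(h(5) + Z) = 1/(-13/5 - 760221504) = 1/(-3801107533/5) = -5/3801107533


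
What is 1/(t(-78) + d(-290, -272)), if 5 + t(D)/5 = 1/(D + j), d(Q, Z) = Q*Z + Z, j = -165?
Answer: 243/19095664 ≈ 1.2725e-5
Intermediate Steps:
d(Q, Z) = Z + Q*Z
t(D) = -25 + 5/(-165 + D) (t(D) = -25 + 5/(D - 165) = -25 + 5/(-165 + D))
1/(t(-78) + d(-290, -272)) = 1/(5*(826 - 5*(-78))/(-165 - 78) - 272*(1 - 290)) = 1/(5*(826 + 390)/(-243) - 272*(-289)) = 1/(5*(-1/243)*1216 + 78608) = 1/(-6080/243 + 78608) = 1/(19095664/243) = 243/19095664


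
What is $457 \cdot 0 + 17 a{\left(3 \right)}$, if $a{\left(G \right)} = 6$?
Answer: $102$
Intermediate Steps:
$457 \cdot 0 + 17 a{\left(3 \right)} = 457 \cdot 0 + 17 \cdot 6 = 0 + 102 = 102$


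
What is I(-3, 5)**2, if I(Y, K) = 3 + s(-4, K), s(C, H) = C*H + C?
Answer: 441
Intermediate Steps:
s(C, H) = C + C*H
I(Y, K) = -1 - 4*K (I(Y, K) = 3 - 4*(1 + K) = 3 + (-4 - 4*K) = -1 - 4*K)
I(-3, 5)**2 = (-1 - 4*5)**2 = (-1 - 20)**2 = (-21)**2 = 441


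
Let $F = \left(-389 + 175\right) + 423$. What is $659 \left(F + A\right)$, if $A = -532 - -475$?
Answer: $100168$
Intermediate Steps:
$F = 209$ ($F = -214 + 423 = 209$)
$A = -57$ ($A = -532 + 475 = -57$)
$659 \left(F + A\right) = 659 \left(209 - 57\right) = 659 \cdot 152 = 100168$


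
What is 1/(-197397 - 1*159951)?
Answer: -1/357348 ≈ -2.7984e-6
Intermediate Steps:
1/(-197397 - 1*159951) = 1/(-197397 - 159951) = 1/(-357348) = -1/357348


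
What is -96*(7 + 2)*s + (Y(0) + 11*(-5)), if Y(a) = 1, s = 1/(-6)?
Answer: 90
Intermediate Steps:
s = -⅙ ≈ -0.16667
-96*(7 + 2)*s + (Y(0) + 11*(-5)) = -96*(7 + 2)*(-1)/6 + (1 + 11*(-5)) = -864*(-1)/6 + (1 - 55) = -96*(-3/2) - 54 = 144 - 54 = 90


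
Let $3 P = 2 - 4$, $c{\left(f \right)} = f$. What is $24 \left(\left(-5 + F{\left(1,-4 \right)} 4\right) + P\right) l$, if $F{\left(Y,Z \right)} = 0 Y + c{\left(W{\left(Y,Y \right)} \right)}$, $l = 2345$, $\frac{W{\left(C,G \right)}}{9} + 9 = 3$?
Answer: $-12475400$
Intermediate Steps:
$W{\left(C,G \right)} = -54$ ($W{\left(C,G \right)} = -81 + 9 \cdot 3 = -81 + 27 = -54$)
$P = - \frac{2}{3}$ ($P = \frac{2 - 4}{3} = \frac{1}{3} \left(-2\right) = - \frac{2}{3} \approx -0.66667$)
$F{\left(Y,Z \right)} = -54$ ($F{\left(Y,Z \right)} = 0 Y - 54 = 0 - 54 = -54$)
$24 \left(\left(-5 + F{\left(1,-4 \right)} 4\right) + P\right) l = 24 \left(\left(-5 - 216\right) - \frac{2}{3}\right) 2345 = 24 \left(-221 - \frac{2}{3}\right) 2345 = 24 \left(- \frac{665}{3}\right) 2345 = \left(-5320\right) 2345 = -12475400$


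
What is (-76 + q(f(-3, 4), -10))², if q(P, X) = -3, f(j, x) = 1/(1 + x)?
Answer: 6241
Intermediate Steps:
(-76 + q(f(-3, 4), -10))² = (-76 - 3)² = (-79)² = 6241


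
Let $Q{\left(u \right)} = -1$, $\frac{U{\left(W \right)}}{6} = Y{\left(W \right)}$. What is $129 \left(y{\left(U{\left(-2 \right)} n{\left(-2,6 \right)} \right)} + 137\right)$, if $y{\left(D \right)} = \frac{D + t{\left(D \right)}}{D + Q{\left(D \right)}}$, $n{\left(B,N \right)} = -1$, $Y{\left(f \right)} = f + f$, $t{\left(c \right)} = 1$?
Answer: $\frac{409704}{23} \approx 17813.0$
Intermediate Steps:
$Y{\left(f \right)} = 2 f$
$U{\left(W \right)} = 12 W$ ($U{\left(W \right)} = 6 \cdot 2 W = 12 W$)
$y{\left(D \right)} = \frac{1 + D}{-1 + D}$ ($y{\left(D \right)} = \frac{D + 1}{D - 1} = \frac{1 + D}{-1 + D}$)
$129 \left(y{\left(U{\left(-2 \right)} n{\left(-2,6 \right)} \right)} + 137\right) = 129 \left(\frac{1 + 12 \left(-2\right) \left(-1\right)}{-1 + 12 \left(-2\right) \left(-1\right)} + 137\right) = 129 \left(\frac{1 - -24}{-1 - -24} + 137\right) = 129 \left(\frac{1 + 24}{-1 + 24} + 137\right) = 129 \left(\frac{1}{23} \cdot 25 + 137\right) = 129 \left(\frac{25}{23} + 137\right) = 129 \cdot \frac{3176}{23} = \frac{409704}{23}$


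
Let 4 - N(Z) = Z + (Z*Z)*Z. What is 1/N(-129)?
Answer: 1/2146822 ≈ 4.6580e-7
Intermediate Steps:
N(Z) = 4 - Z - Z**3 (N(Z) = 4 - (Z + (Z*Z)*Z) = 4 - (Z + Z**2*Z) = 4 - (Z + Z**3) = 4 + (-Z - Z**3) = 4 - Z - Z**3)
1/N(-129) = 1/(4 - 1*(-129) - 1*(-129)**3) = 1/(4 + 129 - 1*(-2146689)) = 1/(4 + 129 + 2146689) = 1/2146822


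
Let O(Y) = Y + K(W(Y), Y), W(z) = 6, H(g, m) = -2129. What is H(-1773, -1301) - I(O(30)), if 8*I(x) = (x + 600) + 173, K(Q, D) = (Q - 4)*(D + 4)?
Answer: -17903/8 ≈ -2237.9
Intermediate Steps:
K(Q, D) = (-4 + Q)*(4 + D)
O(Y) = 8 + 3*Y (O(Y) = Y + (-16 - 4*Y + 4*6 + Y*6) = Y + (-16 - 4*Y + 24 + 6*Y) = Y + (8 + 2*Y) = 8 + 3*Y)
I(x) = 773/8 + x/8 (I(x) = ((x + 600) + 173)/8 = ((600 + x) + 173)/8 = (773 + x)/8 = 773/8 + x/8)
H(-1773, -1301) - I(O(30)) = -2129 - (773/8 + (8 + 3*30)/8) = -2129 - (773/8 + (8 + 90)/8) = -2129 - (773/8 + (⅛)*98) = -2129 - (773/8 + 49/4) = -2129 - 1*871/8 = -2129 - 871/8 = -17903/8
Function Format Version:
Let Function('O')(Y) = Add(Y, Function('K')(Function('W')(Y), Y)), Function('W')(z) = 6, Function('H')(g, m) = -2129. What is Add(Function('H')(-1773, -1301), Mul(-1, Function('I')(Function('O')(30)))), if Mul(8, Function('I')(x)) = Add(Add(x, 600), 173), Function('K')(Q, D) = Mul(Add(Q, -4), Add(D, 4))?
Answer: Rational(-17903, 8) ≈ -2237.9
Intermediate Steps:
Function('K')(Q, D) = Mul(Add(-4, Q), Add(4, D))
Function('O')(Y) = Add(8, Mul(3, Y)) (Function('O')(Y) = Add(Y, Add(-16, Mul(-4, Y), Mul(4, 6), Mul(Y, 6))) = Add(Y, Add(-16, Mul(-4, Y), 24, Mul(6, Y))) = Add(Y, Add(8, Mul(2, Y))) = Add(8, Mul(3, Y)))
Function('I')(x) = Add(Rational(773, 8), Mul(Rational(1, 8), x)) (Function('I')(x) = Mul(Rational(1, 8), Add(Add(x, 600), 173)) = Mul(Rational(1, 8), Add(Add(600, x), 173)) = Mul(Rational(1, 8), Add(773, x)) = Add(Rational(773, 8), Mul(Rational(1, 8), x)))
Add(Function('H')(-1773, -1301), Mul(-1, Function('I')(Function('O')(30)))) = Add(-2129, Mul(-1, Add(Rational(773, 8), Mul(Rational(1, 8), Add(8, Mul(3, 30)))))) = Add(-2129, Mul(-1, Add(Rational(773, 8), Mul(Rational(1, 8), Add(8, 90))))) = Add(-2129, Mul(-1, Add(Rational(773, 8), Mul(Rational(1, 8), 98)))) = Add(-2129, Mul(-1, Add(Rational(773, 8), Rational(49, 4)))) = Add(-2129, Mul(-1, Rational(871, 8))) = Add(-2129, Rational(-871, 8)) = Rational(-17903, 8)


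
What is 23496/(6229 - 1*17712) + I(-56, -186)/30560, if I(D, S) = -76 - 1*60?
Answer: -89949931/43865060 ≈ -2.0506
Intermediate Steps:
I(D, S) = -136 (I(D, S) = -76 - 60 = -136)
23496/(6229 - 1*17712) + I(-56, -186)/30560 = 23496/(6229 - 1*17712) - 136/30560 = 23496/(6229 - 17712) - 136*1/30560 = 23496/(-11483) - 17/3820 = 23496*(-1/11483) - 17/3820 = -23496/11483 - 17/3820 = -89949931/43865060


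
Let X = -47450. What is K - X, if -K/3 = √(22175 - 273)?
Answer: 47450 - 3*√21902 ≈ 47006.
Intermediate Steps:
K = -3*√21902 (K = -3*√(22175 - 273) = -3*√21902 ≈ -443.98)
K - X = -3*√21902 - 1*(-47450) = -3*√21902 + 47450 = 47450 - 3*√21902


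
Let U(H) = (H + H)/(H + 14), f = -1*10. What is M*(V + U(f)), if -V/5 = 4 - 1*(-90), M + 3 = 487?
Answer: -229900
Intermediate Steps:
M = 484 (M = -3 + 487 = 484)
V = -470 (V = -5*(4 - 1*(-90)) = -5*(4 + 90) = -5*94 = -470)
f = -10
U(H) = 2*H/(14 + H) (U(H) = (2*H)/(14 + H) = 2*H/(14 + H))
M*(V + U(f)) = 484*(-470 + 2*(-10)/(14 - 10)) = 484*(-470 + 2*(-10)/4) = 484*(-470 + 2*(-10)*(¼)) = 484*(-470 - 5) = 484*(-475) = -229900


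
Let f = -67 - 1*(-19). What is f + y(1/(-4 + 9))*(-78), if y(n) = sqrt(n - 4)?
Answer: -48 - 78*I*sqrt(95)/5 ≈ -48.0 - 152.05*I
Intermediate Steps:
f = -48 (f = -67 + 19 = -48)
y(n) = sqrt(-4 + n)
f + y(1/(-4 + 9))*(-78) = -48 + sqrt(-4 + 1/(-4 + 9))*(-78) = -48 + sqrt(-4 + 1/5)*(-78) = -48 + sqrt(-19/5)*(-78) = -48 + (I*sqrt(95)/5)*(-78) = -48 - 78*I*sqrt(95)/5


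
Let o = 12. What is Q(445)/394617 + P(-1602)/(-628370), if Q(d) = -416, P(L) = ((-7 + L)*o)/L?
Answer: -11844031691/11034464050905 ≈ -0.0010734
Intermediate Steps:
P(L) = (-84 + 12*L)/L (P(L) = ((-7 + L)*12)/L = (-84 + 12*L)/L)
Q(445)/394617 + P(-1602)/(-628370) = -416/394617 + (12 - 84/(-1602))/(-628370) = -416*1/394617 + (12 - 84*(-1/1602))*(-1/628370) = -416/394617 + (12 + 14/267)*(-1/628370) = -416/394617 + (3218/267)*(-1/628370) = -416/394617 - 1609/83887395 = -11844031691/11034464050905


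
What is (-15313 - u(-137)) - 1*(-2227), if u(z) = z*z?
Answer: -31855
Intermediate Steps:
u(z) = z²
(-15313 - u(-137)) - 1*(-2227) = (-15313 - 1*(-137)²) - 1*(-2227) = (-15313 - 1*18769) + 2227 = (-15313 - 18769) + 2227 = -34082 + 2227 = -31855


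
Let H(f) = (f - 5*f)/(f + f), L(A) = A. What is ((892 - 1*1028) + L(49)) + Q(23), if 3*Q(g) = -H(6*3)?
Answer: -259/3 ≈ -86.333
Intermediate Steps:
H(f) = -2 (H(f) = (-4*f)/((2*f)) = (-4*f)*(1/(2*f)) = -2)
Q(g) = 2/3 (Q(g) = (-1*(-2))/3 = (1/3)*2 = 2/3)
((892 - 1*1028) + L(49)) + Q(23) = ((892 - 1*1028) + 49) + 2/3 = ((892 - 1028) + 49) + 2/3 = (-136 + 49) + 2/3 = -87 + 2/3 = -259/3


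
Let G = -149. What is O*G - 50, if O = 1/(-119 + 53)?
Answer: -3151/66 ≈ -47.742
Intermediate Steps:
O = -1/66 (O = 1/(-66) = -1/66 ≈ -0.015152)
O*G - 50 = -1/66*(-149) - 50 = 149/66 - 50 = -3151/66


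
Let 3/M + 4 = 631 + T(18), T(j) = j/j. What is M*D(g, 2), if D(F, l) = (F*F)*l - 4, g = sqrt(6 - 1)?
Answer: 9/314 ≈ 0.028662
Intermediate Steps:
T(j) = 1
g = sqrt(5) ≈ 2.2361
D(F, l) = -4 + l*F**2 (D(F, l) = F**2*l - 4 = l*F**2 - 4 = -4 + l*F**2)
M = 3/628 (M = 3/(-4 + (631 + 1)) = 3/(-4 + 632) = 3/628 ≈ 0.0047771)
M*D(g, 2) = 3*(-4 + 2*(sqrt(5))**2)/628 = 3*(-4 + 2*5)/628 = 3*(-4 + 10)/628 = (3/628)*6 = 9/314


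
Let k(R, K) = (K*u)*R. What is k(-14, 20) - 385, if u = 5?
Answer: -1785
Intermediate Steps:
k(R, K) = 5*K*R (k(R, K) = (K*5)*R = (5*K)*R = 5*K*R)
k(-14, 20) - 385 = 5*20*(-14) - 385 = -1400 - 385 = -1785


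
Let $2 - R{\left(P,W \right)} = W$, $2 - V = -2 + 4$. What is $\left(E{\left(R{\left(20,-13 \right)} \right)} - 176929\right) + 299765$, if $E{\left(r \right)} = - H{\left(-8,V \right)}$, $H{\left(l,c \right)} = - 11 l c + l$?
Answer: $122844$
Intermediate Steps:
$V = 0$ ($V = 2 - \left(-2 + 4\right) = 2 - 2 = 0$)
$R{\left(P,W \right)} = 2 - W$
$H{\left(l,c \right)} = l - 11 c l$ ($H{\left(l,c \right)} = - 11 c l + l = l - 11 c l$)
$E{\left(r \right)} = 8$ ($E{\left(r \right)} = - \left(-8\right) \left(1 - 0\right) = - \left(-8\right) \left(1 + 0\right) = - \left(-8\right) 1 = \left(-1\right) \left(-8\right) = 8$)
$\left(E{\left(R{\left(20,-13 \right)} \right)} - 176929\right) + 299765 = \left(8 - 176929\right) + 299765 = -176921 + 299765 = 122844$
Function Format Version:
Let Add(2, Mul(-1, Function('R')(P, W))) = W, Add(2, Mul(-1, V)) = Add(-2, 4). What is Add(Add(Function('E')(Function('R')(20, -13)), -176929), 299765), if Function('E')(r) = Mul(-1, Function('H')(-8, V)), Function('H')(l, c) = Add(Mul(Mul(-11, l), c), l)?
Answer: 122844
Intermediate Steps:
V = 0 (V = Add(2, Mul(-1, Add(-2, 4))) = Add(2, Mul(-1, 2)) = Add(2, -2) = 0)
Function('R')(P, W) = Add(2, Mul(-1, W))
Function('H')(l, c) = Add(l, Mul(-11, c, l)) (Function('H')(l, c) = Add(Mul(-11, c, l), l) = Add(l, Mul(-11, c, l)))
Function('E')(r) = 8 (Function('E')(r) = Mul(-1, Mul(-8, Add(1, Mul(-11, 0)))) = Mul(-1, Mul(-8, Add(1, 0))) = Mul(-1, Mul(-8, 1)) = Mul(-1, -8) = 8)
Add(Add(Function('E')(Function('R')(20, -13)), -176929), 299765) = Add(Add(8, -176929), 299765) = Add(-176921, 299765) = 122844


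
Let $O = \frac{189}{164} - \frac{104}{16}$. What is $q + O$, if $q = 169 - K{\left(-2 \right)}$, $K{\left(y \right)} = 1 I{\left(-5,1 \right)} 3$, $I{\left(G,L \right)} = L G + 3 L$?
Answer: $\frac{27823}{164} \approx 169.65$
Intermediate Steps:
$I{\left(G,L \right)} = 3 L + G L$ ($I{\left(G,L \right)} = G L + 3 L = 3 L + G L$)
$K{\left(y \right)} = -6$ ($K{\left(y \right)} = 1 \cdot 1 \left(3 - 5\right) 3 = 1 \cdot 1 \left(-2\right) 3 = 1 \left(-2\right) 3 = \left(-2\right) 3 = -6$)
$O = - \frac{877}{164}$ ($O = 189 \cdot \frac{1}{164} - \frac{13}{2} = \frac{189}{164} - \frac{13}{2} = - \frac{877}{164} \approx -5.3476$)
$q = 175$ ($q = 169 - -6 = 169 + 6 = 175$)
$q + O = 175 - \frac{877}{164} = \frac{27823}{164}$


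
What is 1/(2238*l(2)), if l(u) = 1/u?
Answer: 1/1119 ≈ 0.00089366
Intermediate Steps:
1/(2238*l(2)) = 1/(2238/2) = 1/(2238*(½)) = 1/1119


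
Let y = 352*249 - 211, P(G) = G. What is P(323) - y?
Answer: -87114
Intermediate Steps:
y = 87437 (y = 87648 - 211 = 87437)
P(323) - y = 323 - 1*87437 = 323 - 87437 = -87114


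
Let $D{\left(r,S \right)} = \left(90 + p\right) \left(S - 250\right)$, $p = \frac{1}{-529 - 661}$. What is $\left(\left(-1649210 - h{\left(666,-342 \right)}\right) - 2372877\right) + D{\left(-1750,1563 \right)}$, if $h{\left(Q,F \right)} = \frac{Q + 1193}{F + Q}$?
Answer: $- \frac{752598438071}{192780} \approx -3.9039 \cdot 10^{6}$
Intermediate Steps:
$p = - \frac{1}{1190}$ ($p = \frac{1}{-1190} = - \frac{1}{1190} \approx -0.00084034$)
$D{\left(r,S \right)} = - \frac{2677475}{119} + \frac{107099 S}{1190}$ ($D{\left(r,S \right)} = \left(90 - \frac{1}{1190}\right) \left(S - 250\right) = \frac{107099 \left(-250 + S\right)}{1190} = - \frac{2677475}{119} + \frac{107099 S}{1190}$)
$h{\left(Q,F \right)} = \frac{1193 + Q}{F + Q}$
$\left(\left(-1649210 - h{\left(666,-342 \right)}\right) - 2372877\right) + D{\left(-1750,1563 \right)} = \left(\left(-1649210 - \frac{1193 + 666}{-342 + 666}\right) - 2372877\right) + \left(- \frac{2677475}{119} + \frac{107099}{1190} \cdot 1563\right) = \left(\left(-1649210 - \frac{1}{324} \cdot 1859\right) - 2372877\right) + \left(- \frac{2677475}{119} + \frac{167395737}{1190}\right) = \left(\left(-1649210 - \frac{1}{324} \cdot 1859\right) - 2372877\right) + \frac{140620987}{1190} = \left(\left(-1649210 - \frac{1859}{324}\right) - 2372877\right) + \frac{140620987}{1190} = \left(- \frac{534345899}{324} - 2372877\right) + \frac{140620987}{1190} = - \frac{1303158047}{324} + \frac{140620987}{1190} = - \frac{752598438071}{192780}$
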